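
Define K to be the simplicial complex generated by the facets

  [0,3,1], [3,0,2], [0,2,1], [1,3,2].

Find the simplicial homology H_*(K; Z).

H_0 ≅ Z,  H_1 = 0,  H_2 ≅ Z.

Take the total order 0 < 1 < 2 < 3 on the vertex set. Then K (dimension 2) consists of the simplices:

  0-simplices (4): [0], [1], [2], [3]
  1-simplices (6): [0,1], [0,2], [0,3], [1,2], [1,3], [2,3]
  2-simplices (4): [0,1,2], [0,1,3], [0,2,3], [1,2,3]

Hence C_0 ≅ Z^4, C_1 ≅ Z^6, C_2 ≅ Z^4.

Boundary ∂_1: C_1 → C_0 maps an edge to its endpoints' difference, ∂[p,q] = q − p. For instance
  ∂[1,3] = [3] − [1].
The 4×6 boundary matrix has rank 3 and Smith normal form diag(1,1,1).

∂_2: C_2 → C_1 sends each 2-simplex [p,q,r] to [q,r] − [p,r] + [p,q]. For instance
  ∂[0,1,3] = [1,3] − [0,3] + [0,1],
  ∂[1,2,3] = [2,3] − [1,3] + [1,2].
As a 6×4 matrix over Z this has rank 3, with invariant factors (1,1,1).

Now H_k = ker ∂_k / im ∂_{k+1}, so:

  H_0: rank C_0 − rank ∂_1 = 4 − 3 = 1, and the invariant factors of ∂_1 are all 1, so H_0 ≅ Z.
  H_1: rank ker ∂_1 − rank ∂_2 = (6 − 3) − 3 = 0, and the invariant factors of ∂_2 are all 1, so H_1 ≅ 0.
  H_2: rank ker ∂_2 − rank ∂_3 = (4 − 3) − 0 = 1, and there is no ∂_3, so H_2 ≅ Z.

(K is a triangulation of the 2-sphere S^2.)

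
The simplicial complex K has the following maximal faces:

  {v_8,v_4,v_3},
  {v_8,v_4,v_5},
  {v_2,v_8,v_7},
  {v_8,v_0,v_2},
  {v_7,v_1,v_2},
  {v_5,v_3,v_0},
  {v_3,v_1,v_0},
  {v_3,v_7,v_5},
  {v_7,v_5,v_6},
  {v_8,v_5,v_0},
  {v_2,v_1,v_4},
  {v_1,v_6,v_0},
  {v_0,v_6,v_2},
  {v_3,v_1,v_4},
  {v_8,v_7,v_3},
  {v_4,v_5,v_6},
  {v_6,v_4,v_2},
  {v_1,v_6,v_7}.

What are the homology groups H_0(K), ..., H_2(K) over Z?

H_0 = Z,  H_1 = Z ⊕ Z/2,  H_2 = 0.

We work with the vertex ordering v_0 < v_1 < v_2 < v_3 < v_4 < v_5 < v_6 < v_7 < v_8. The simplices of K, each written with vertices in increasing order, are:

  0-simplices (9): [v_0], [v_1], [v_2], [v_3], [v_4], [v_5], [v_6], [v_7], [v_8]
  1-simplices (27): (27 of them)
  2-simplices (18): (18 of them)

so the chain groups are C_0 ≅ Z^9, C_1 ≅ Z^27, C_2 ≅ Z^18.

The boundary map ∂_1: C_1 → C_0 sends each edge [p,q] (with p < q) to q − p. For instance
  ∂[v_0,v_3] = [v_3] − [v_0].
As a 9×27 matrix over Z this has rank 8, with invariant factors (1,1,1,1,1,1,1,1).

Boundary ∂_2: C_2 → C_1 sends each 2-simplex [p,q,r] to [q,r] − [p,r] + [p,q]. For instance
  ∂[v_3,v_4,v_8] = [v_4,v_8] − [v_3,v_8] + [v_3,v_4],
  ∂[v_2,v_7,v_8] = [v_7,v_8] − [v_2,v_8] + [v_2,v_7].
This gives a 27×18 integer matrix of rank 18; reducing to Smith normal form yields diagonal entries (1,1,1,1,1,1,1,1,1,1,1,1,1,1,1,1,1,2).

Now H_k = ker ∂_k / im ∂_{k+1}, so:

  H_0: rank C_0 − rank ∂_1 = 9 − 8 = 1, and the invariant factors of ∂_1 are all 1, so H_0 ≅ Z.
  H_1: rank ker ∂_1 − rank ∂_2 = (27 − 8) − 18 = 1, and ∂_2 has invariant factor 2 > 1, so H_1 ≅ Z ⊕ Z/2.
  H_2: rank ker ∂_2 − rank ∂_3 = (18 − 18) − 0 = 0, and there is no ∂_3, so H_2 ≅ 0.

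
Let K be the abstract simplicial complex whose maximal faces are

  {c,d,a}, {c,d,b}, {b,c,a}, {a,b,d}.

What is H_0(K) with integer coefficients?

H_0 ≅ Z.

We work with the vertex ordering a < b < c < d. The simplices of K, each written with vertices in increasing order, are:

  0-simplices (4): a, b, c, d
  1-simplices (6): ab, ac, ad, bc, bd, cd
  2-simplices (4): abc, abd, acd, bcd

Hence C_0 ≅ Z^4, C_1 ≅ Z^6, C_2 ≅ Z^4.

Boundary ∂_1: C_1 → C_0 is given by ∂[p,q] = [q] − [p]. For instance
  ∂bd = d − b.
This gives a 4×6 integer matrix of rank 3; reducing to Smith normal form yields diagonal entries (1,1,1).

Boundary ∂_2: C_2 → C_1 sends each 2-simplex [p,q,r] to [q,r] − [p,r] + [p,q]. For instance
  ∂abc = bc − ac + ab,
  ∂abd = bd − ad + ab.
The 6×4 boundary matrix has rank 3 and Smith normal form diag(1,1,1).

Reading off H_k = ker ∂_k / im ∂_{k+1}:

  H_0: rank C_0 − rank ∂_1 = 4 − 3 = 1, and the invariant factors of ∂_1 are all 1, so H_0 ≅ Z.

(K is a triangulation of the 2-sphere S^2.)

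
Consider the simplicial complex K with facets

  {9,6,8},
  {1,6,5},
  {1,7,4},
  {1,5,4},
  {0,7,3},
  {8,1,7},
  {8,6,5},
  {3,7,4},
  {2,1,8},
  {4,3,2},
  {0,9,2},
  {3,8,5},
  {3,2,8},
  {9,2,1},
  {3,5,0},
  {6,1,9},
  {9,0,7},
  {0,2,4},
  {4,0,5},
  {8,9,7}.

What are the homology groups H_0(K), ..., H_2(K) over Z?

H_0 = Z,  H_1 = Z × Z/2,  H_2 = 0.

Fix the vertex order 0 < 1 < 2 < 3 < 4 < 5 < 6 < 7 < 8 < 9 and write every simplex with vertices in increasing order. Then dim K = 2 and the simplices of K are:

  0-simplices (10): [0], [1], [2], [3], [4], [5], [6], [7], [8], [9]
  1-simplices (30): (30 of them)
  2-simplices (20): (20 of them)

Hence C_0 ≅ Z^10, C_1 ≅ Z^30, C_2 ≅ Z^20.

The boundary map ∂_1: C_1 → C_0 is given by ∂[p,q] = [q] − [p]. For instance
  ∂[4,7] = [7] − [4].
The 10×30 boundary matrix has rank 9 and Smith normal form diag(1,1,1,1,1,1,1,1,1).

The boundary map ∂_2: C_2 → C_1 sends each 2-simplex [p,q,r] to [q,r] − [p,r] + [p,q]. For instance
  ∂[0,2,4] = [2,4] − [0,4] + [0,2],
  ∂[2,3,8] = [3,8] − [2,8] + [2,3].
This gives a 30×20 integer matrix of rank 20; reducing to Smith normal form yields diagonal entries (1,1,1,1,1,1,1,1,1,1,1,1,1,1,1,1,1,1,1,2).

Computing H_k = (kernel of ∂_k) / (image of ∂_{k+1}):

  H_0: rank C_0 − rank ∂_1 = 10 − 9 = 1, and the invariant factors of ∂_1 are all 1, so H_0 = Z.
  H_1: rank ker ∂_1 − rank ∂_2 = (30 − 9) − 20 = 1, and ∂_2 has invariant factor 2 > 1, so H_1 = Z × Z/2.
  H_2: rank ker ∂_2 − rank ∂_3 = (20 − 20) − 0 = 0, and there is no ∂_3, so H_2 = 0.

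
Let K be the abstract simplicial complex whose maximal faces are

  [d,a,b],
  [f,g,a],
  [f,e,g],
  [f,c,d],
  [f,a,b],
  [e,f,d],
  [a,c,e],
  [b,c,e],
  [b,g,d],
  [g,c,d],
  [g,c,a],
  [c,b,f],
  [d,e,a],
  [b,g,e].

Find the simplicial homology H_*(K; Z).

Order the vertices as a < b < c < d < e < f < g. Listing each simplex with vertices in this order, K has dimension 2 with simplices:

  0-simplices (7): a, b, c, d, e, f, g
  1-simplices (21): ab, ac, ad, ae, af, ag, bc, bd, be, bf, bg, cd, ce, cf, cg, de, df, dg, ef, eg, fg
  2-simplices (14): abd, abf, ace, acg, ade, afg, bce, bcf, bdg, beg, cdf, cdg, def, efg

giving chain groups C_0 ≅ Z^7, C_1 ≅ Z^21, C_2 ≅ Z^14.

∂_1: C_1 → C_0 maps an edge to its endpoints' difference, ∂[p,q] = q − p. For instance
  ∂bf = f − b.
The resulting 7×21 matrix has rank 6, and its Smith normal form has invariant factors (1,1,1,1,1,1).

The boundary map ∂_2: C_2 → C_1 sends each 2-simplex [p,q,r] to [q,r] − [p,r] + [p,q]. For instance
  ∂efg = fg − eg + ef,
  ∂ade = de − ae + ad.
This gives a 21×14 integer matrix of rank 13; reducing to Smith normal form yields diagonal entries (1,1,1,1,1,1,1,1,1,1,1,1,1).

Computing H_k = (kernel of ∂_k) / (image of ∂_{k+1}):

  H_0: rank C_0 − rank ∂_1 = 7 − 6 = 1, and the invariant factors of ∂_1 are all 1, so H_0 ≅ Z.
  H_1: rank ker ∂_1 − rank ∂_2 = (21 − 6) − 13 = 2, and the invariant factors of ∂_2 are all 1, so H_1 ≅ Z^2.
  H_2: rank ker ∂_2 − rank ∂_3 = (14 − 13) − 0 = 1, and there is no ∂_3, so H_2 ≅ Z.

H_0 = Z,  H_1 = Z^2,  H_2 = Z.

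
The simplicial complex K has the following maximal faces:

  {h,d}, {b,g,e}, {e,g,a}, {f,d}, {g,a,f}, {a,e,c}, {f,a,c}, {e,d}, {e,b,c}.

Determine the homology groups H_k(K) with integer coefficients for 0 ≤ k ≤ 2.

H_0 ≅ Z,  H_1 ≅ Z,  H_2 = 0.

Order the vertices as a < b < c < d < e < f < g < h. Listing each simplex with vertices in this order, K has dimension 2 with simplices:

  0-simplices (8): a, b, c, d, e, f, g, h
  1-simplices (14): ac, ae, af, ag, bc, be, bg, ce, cf, de, df, dh, eg, fg
  2-simplices (6): ace, acf, aeg, afg, bce, beg

giving chain groups C_0 ≅ Z^8, C_1 ≅ Z^14, C_2 ≅ Z^6.

Boundary ∂_1: C_1 → C_0 sends each edge [p,q] (with p < q) to q − p. For instance
  ∂bg = g − b.
As a 8×14 matrix over Z this has rank 7, with invariant factors (1,1,1,1,1,1,1).

Boundary ∂_2: C_2 → C_1 acts by ∂[p,q,r] = [q,r] − [p,r] + [p,q]. For instance
  ∂beg = eg − bg + be,
  ∂bce = ce − be + bc.
The resulting 14×6 matrix has rank 6, and its Smith normal form has invariant factors (1,1,1,1,1,1).

Reading off H_k = ker ∂_k / im ∂_{k+1}:

  H_0: rank C_0 − rank ∂_1 = 8 − 7 = 1, and the invariant factors of ∂_1 are all 1, so H_0 = Z.
  H_1: rank ker ∂_1 − rank ∂_2 = (14 − 7) − 6 = 1, and the invariant factors of ∂_2 are all 1, so H_1 = Z.
  H_2: rank ker ∂_2 − rank ∂_3 = (6 − 6) − 0 = 0, and there is no ∂_3, so H_2 = 0.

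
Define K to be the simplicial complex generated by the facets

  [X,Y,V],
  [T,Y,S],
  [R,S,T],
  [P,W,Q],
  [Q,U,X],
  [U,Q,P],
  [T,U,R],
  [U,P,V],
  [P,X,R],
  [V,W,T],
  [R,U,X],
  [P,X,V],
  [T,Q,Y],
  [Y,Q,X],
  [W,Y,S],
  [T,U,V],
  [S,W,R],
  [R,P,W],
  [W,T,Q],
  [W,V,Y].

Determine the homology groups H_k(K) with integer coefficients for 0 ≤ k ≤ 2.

H_0 = Z,  H_1 = Z ⊕ Z/2,  H_2 = 0.

We work with the vertex ordering P < Q < R < S < T < U < V < W < X < Y. The simplices of K, each written with vertices in increasing order, are:

  0-simplices (10): P, Q, R, S, T, U, V, W, X, Y
  1-simplices (30): PQ, PR, PU, PV, PW, PX, QT, QU, QW, QX, QY, RS, RT, RU, RW, RX, ST, SW, SY, TU, TV, TW, TY, UV, UX, VW, VX, VY, WY, XY
  2-simplices (20): PQU, PQW, PRW, PRX, PUV, PVX, QTW, QTY, QUX, QXY, RST, RSW, RTU, RUX, STY, SWY, TUV, TVW, VWY, VXY

giving chain groups C_0 ≅ Z^10, C_1 ≅ Z^30, C_2 ≅ Z^20.

∂_1: C_1 → C_0 is given by ∂[p,q] = [q] − [p].
This gives a 10×30 integer matrix of rank 9; reducing to Smith normal form yields diagonal entries (1,1,1,1,1,1,1,1,1).

Boundary ∂_2: C_2 → C_1 acts by ∂[p,q,r] = [q,r] − [p,r] + [p,q]. For instance
  ∂TVW = VW − TW + TV,
  ∂SWY = WY − SY + SW.
As a 30×20 matrix over Z this has rank 20, with invariant factors (1,1,1,1,1,1,1,1,1,1,1,1,1,1,1,1,1,1,1,2).

Reading off H_k = ker ∂_k / im ∂_{k+1}:

  H_0: rank C_0 − rank ∂_1 = 10 − 9 = 1, and the invariant factors of ∂_1 are all 1, so H_0 ≅ Z.
  H_1: rank ker ∂_1 − rank ∂_2 = (30 − 9) − 20 = 1, and ∂_2 has invariant factor 2 > 1, so H_1 ≅ Z ⊕ Z/2.
  H_2: rank ker ∂_2 − rank ∂_3 = (20 − 20) − 0 = 0, and there is no ∂_3, so H_2 ≅ 0.

As a check, the Euler characteristic is 10 − 30 + 20 = 0, which agrees with 1 − 1 + 0 = 0.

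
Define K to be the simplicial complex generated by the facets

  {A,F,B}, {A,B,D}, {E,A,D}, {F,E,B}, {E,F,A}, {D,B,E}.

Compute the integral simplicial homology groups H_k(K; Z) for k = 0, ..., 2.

Order the vertices as A < B < D < E < F. Listing each simplex with vertices in this order, K has dimension 2 with simplices:

  0-simplices (5): A, B, D, E, F
  1-simplices (9): AB, AD, AE, AF, BD, BE, BF, DE, EF
  2-simplices (6): ABD, ABF, ADE, AEF, BDE, BEF

giving chain groups C_0 ≅ Z^5, C_1 ≅ Z^9, C_2 ≅ Z^6.

∂_1: C_1 → C_0 maps an edge to its endpoints' difference, ∂[p,q] = q − p. For instance
  ∂AB = B − A.
As a 5×9 matrix over Z this has rank 4, with invariant factors (1,1,1,1).

∂_2: C_2 → C_1 sends each 2-simplex [p,q,r] to [q,r] − [p,r] + [p,q]. For instance
  ∂BDE = DE − BE + BD,
  ∂BEF = EF − BF + BE.
The resulting 9×6 matrix has rank 5, and its Smith normal form has invariant factors (1,1,1,1,1).

From H_k ≅ ker(∂_k) / im(∂_{k+1}) we obtain:

  H_0: rank C_0 − rank ∂_1 = 5 − 4 = 1, and the invariant factors of ∂_1 are all 1, so H_0 = Z.
  H_1: rank ker ∂_1 − rank ∂_2 = (9 − 4) − 5 = 0, and the invariant factors of ∂_2 are all 1, so H_1 = 0.
  H_2: rank ker ∂_2 − rank ∂_3 = (6 − 5) − 0 = 1, and there is no ∂_3, so H_2 = Z.

As a check, the Euler characteristic is 5 − 9 + 6 = 2, which agrees with 1 − 0 + 1 = 2.
(K is a triangulation of the 2-sphere S^2.)

H_0 ≅ Z,  H_1 = 0,  H_2 ≅ Z.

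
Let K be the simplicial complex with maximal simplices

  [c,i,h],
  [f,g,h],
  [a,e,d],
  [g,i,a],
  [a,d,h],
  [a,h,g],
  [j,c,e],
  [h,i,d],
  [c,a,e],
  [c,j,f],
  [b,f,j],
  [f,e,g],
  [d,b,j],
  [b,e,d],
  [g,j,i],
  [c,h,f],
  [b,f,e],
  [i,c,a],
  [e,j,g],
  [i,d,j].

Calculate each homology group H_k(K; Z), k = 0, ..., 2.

H_0 = Z,  H_1 = Z ⊕ Z/2Z,  H_2 = 0.

Fix the vertex order a < b < c < d < e < f < g < h < i < j and write every simplex with vertices in increasing order. Then dim K = 2 and the simplices of K are:

  0-simplices (10): a, b, c, d, e, f, g, h, i, j
  1-simplices (30): ac, ad, ae, ag, ah, ai, bd, be, bf, bj, ce, cf, ch, ci, cj, de, dh, di, dj, ef, eg, ej, fg, fh, fj, gh, gi, gj, hi, ij
  2-simplices (20): ace, aci, ade, adh, agh, agi, bde, bdj, bef, bfj, cej, cfh, cfj, chi, dhi, dij, efg, egj, fgh, gij

Hence C_0 ≅ Z^10, C_1 ≅ Z^30, C_2 ≅ Z^20.

∂_1: C_1 → C_0 maps an edge to its endpoints' difference, ∂[p,q] = q − p. For instance
  ∂ch = h − c.
As a 10×30 matrix over Z this has rank 9, with invariant factors (1,1,1,1,1,1,1,1,1).

The boundary map ∂_2: C_2 → C_1 sends each 2-simplex [p,q,r] to [q,r] − [p,r] + [p,q]. For instance
  ∂agi = gi − ai + ag,
  ∂cej = ej − cj + ce.
As a 30×20 matrix over Z this has rank 20, with invariant factors (1,1,1,1,1,1,1,1,1,1,1,1,1,1,1,1,1,1,1,2).

Computing H_k = (kernel of ∂_k) / (image of ∂_{k+1}):

  H_0: rank C_0 − rank ∂_1 = 10 − 9 = 1, and the invariant factors of ∂_1 are all 1, so H_0 = Z.
  H_1: rank ker ∂_1 − rank ∂_2 = (30 − 9) − 20 = 1, and ∂_2 has invariant factor 2 > 1, so H_1 = Z ⊕ Z/2Z.
  H_2: rank ker ∂_2 − rank ∂_3 = (20 − 20) − 0 = 0, and there is no ∂_3, so H_2 = 0.

As a check, the Euler characteristic is 10 − 30 + 20 = 0, which agrees with 1 − 1 + 0 = 0.
(K is a triangulation of the Klein bottle.)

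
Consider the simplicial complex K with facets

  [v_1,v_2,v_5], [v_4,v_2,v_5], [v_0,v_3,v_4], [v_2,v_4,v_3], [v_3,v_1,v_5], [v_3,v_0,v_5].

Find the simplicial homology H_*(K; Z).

Take the total order v_0 < v_1 < v_2 < v_3 < v_4 < v_5 on the vertex set. Then K (dimension 2) consists of the simplices:

  0-simplices (6): [v_0], [v_1], [v_2], [v_3], [v_4], [v_5]
  1-simplices (12): [v_0,v_3], [v_0,v_4], [v_0,v_5], [v_1,v_2], [v_1,v_3], [v_1,v_5], [v_2,v_3], [v_2,v_4], [v_2,v_5], [v_3,v_4], [v_3,v_5], [v_4,v_5]
  2-simplices (6): [v_0,v_3,v_4], [v_0,v_3,v_5], [v_1,v_2,v_5], [v_1,v_3,v_5], [v_2,v_3,v_4], [v_2,v_4,v_5]

Hence C_0 ≅ Z^6, C_1 ≅ Z^12, C_2 ≅ Z^6.

Boundary ∂_1: C_1 → C_0 maps an edge to its endpoints' difference, ∂[p,q] = q − p. For instance
  ∂[v_0,v_5] = [v_5] − [v_0].
This gives a 6×12 integer matrix of rank 5; reducing to Smith normal form yields diagonal entries (1,1,1,1,1).

Boundary ∂_2: C_2 → C_1 acts by ∂[p,q,r] = [q,r] − [p,r] + [p,q]. For instance
  ∂[v_2,v_4,v_5] = [v_4,v_5] − [v_2,v_5] + [v_2,v_4],
  ∂[v_1,v_3,v_5] = [v_3,v_5] − [v_1,v_5] + [v_1,v_3].
The resulting 12×6 matrix has rank 6, and its Smith normal form has invariant factors (1,1,1,1,1,1).

Now H_k = ker ∂_k / im ∂_{k+1}, so:

  H_0: rank C_0 − rank ∂_1 = 6 − 5 = 1, and the invariant factors of ∂_1 are all 1, so H_0 = Z.
  H_1: rank ker ∂_1 − rank ∂_2 = (12 − 5) − 6 = 1, and the invariant factors of ∂_2 are all 1, so H_1 = Z.
  H_2: rank ker ∂_2 − rank ∂_3 = (6 − 6) − 0 = 0, and there is no ∂_3, so H_2 = 0.

H_0 ≅ Z,  H_1 ≅ Z,  H_2 = 0.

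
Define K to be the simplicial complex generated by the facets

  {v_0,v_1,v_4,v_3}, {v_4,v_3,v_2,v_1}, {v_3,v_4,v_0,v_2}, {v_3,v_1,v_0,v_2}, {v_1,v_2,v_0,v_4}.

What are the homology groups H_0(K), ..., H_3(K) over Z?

We work with the vertex ordering v_0 < v_1 < v_2 < v_3 < v_4. The simplices of K, each written with vertices in increasing order, are:

  0-simplices (5): [v_0], [v_1], [v_2], [v_3], [v_4]
  1-simplices (10): [v_0,v_1], [v_0,v_2], [v_0,v_3], [v_0,v_4], [v_1,v_2], [v_1,v_3], [v_1,v_4], [v_2,v_3], [v_2,v_4], [v_3,v_4]
  2-simplices (10): [v_0,v_1,v_2], [v_0,v_1,v_3], [v_0,v_1,v_4], [v_0,v_2,v_3], [v_0,v_2,v_4], [v_0,v_3,v_4], [v_1,v_2,v_3], [v_1,v_2,v_4], [v_1,v_3,v_4], [v_2,v_3,v_4]
  3-simplices (5): [v_0,v_1,v_2,v_3], [v_0,v_1,v_2,v_4], [v_0,v_1,v_3,v_4], [v_0,v_2,v_3,v_4], [v_1,v_2,v_3,v_4]

giving chain groups C_0 ≅ Z^5, C_1 ≅ Z^10, C_2 ≅ Z^10, C_3 ≅ Z^5.

The boundary map ∂_1: C_1 → C_0 maps an edge to its endpoints' difference, ∂[p,q] = q − p. For instance
  ∂[v_2,v_4] = [v_4] − [v_2].
As a 5×10 matrix over Z this has rank 4, with invariant factors (1,1,1,1).

The boundary map ∂_2: C_2 → C_1 maps a triangle to the signed sum of its edges. For instance
  ∂[v_0,v_1,v_2] = [v_1,v_2] − [v_0,v_2] + [v_0,v_1],
  ∂[v_0,v_2,v_3] = [v_2,v_3] − [v_0,v_3] + [v_0,v_2].
The resulting 10×10 matrix has rank 6, and its Smith normal form has invariant factors (1,1,1,1,1,1).

The boundary map ∂_3: C_3 → C_2 sends each 3-simplex σ to the alternating sum Σ_i (−1)^i (σ with its i-th vertex removed). For instance
  ∂[v_0,v_1,v_2,v_3] = [v_1,v_2,v_3] − [v_0,v_2,v_3] + [v_0,v_1,v_3] − [v_0,v_1,v_2],
  ∂[v_1,v_2,v_3,v_4] = [v_2,v_3,v_4] − [v_1,v_3,v_4] + [v_1,v_2,v_4] − [v_1,v_2,v_3].
The resulting 10×5 matrix has rank 4, and its Smith normal form has invariant factors (1,1,1,1).

Reading off H_k = ker ∂_k / im ∂_{k+1}:

  H_0: rank C_0 − rank ∂_1 = 5 − 4 = 1, and the invariant factors of ∂_1 are all 1, so H_0 = Z.
  H_1: rank ker ∂_1 − rank ∂_2 = (10 − 4) − 6 = 0, and the invariant factors of ∂_2 are all 1, so H_1 = 0.
  H_2: rank ker ∂_2 − rank ∂_3 = (10 − 6) − 4 = 0, and the invariant factors of ∂_3 are all 1, so H_2 = 0.
  H_3: rank ker ∂_3 − rank ∂_4 = (5 − 4) − 0 = 1, and there is no ∂_4, so H_3 = Z.

(K is a triangulation of the 3-sphere S^3.)

H_0 ≅ Z,  H_1 = 0,  H_2 = 0,  H_3 ≅ Z.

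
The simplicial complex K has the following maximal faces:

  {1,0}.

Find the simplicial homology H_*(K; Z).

H_0 ≅ Z,  H_1 = 0.

We work with the vertex ordering 0 < 1. The simplices of K, each written with vertices in increasing order, are:

  0-simplices (2): [0], [1]
  1-simplices (1): [0,1]

giving chain groups C_0 ≅ Z^2, C_1 ≅ Z^1.

The boundary map ∂_1: C_1 → C_0 is given by ∂[p,q] = [q] − [p]. For instance
  ∂[0,1] = [1] − [0].
This gives a 2×1 integer matrix of rank 1; reducing to Smith normal form yields diagonal entries (1).

Computing H_k = (kernel of ∂_k) / (image of ∂_{k+1}):

  H_0: rank C_0 − rank ∂_1 = 2 − 1 = 1, and the invariant factors of ∂_1 are all 1, so H_0 = Z.
  H_1: rank ker ∂_1 − rank ∂_2 = (1 − 1) − 0 = 0, and there is no ∂_2, so H_1 = 0.

As a check, the Euler characteristic is 2 − 1 = 1, which agrees with 1 − 0 = 1.
(K is a triangulation of the 1-simplex.)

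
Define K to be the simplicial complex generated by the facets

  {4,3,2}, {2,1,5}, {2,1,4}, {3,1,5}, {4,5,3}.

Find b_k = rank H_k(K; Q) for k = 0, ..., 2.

b_0 = 1, b_1 = 1, b_2 = 0.

Take the total order 1 < 2 < 3 < 4 < 5 on the vertex set. Then K (dimension 2) consists of the simplices:

  0-simplices (5): [1], [2], [3], [4], [5]
  1-simplices (10): [1,2], [1,3], [1,4], [1,5], [2,3], [2,4], [2,5], [3,4], [3,5], [4,5]
  2-simplices (5): [1,2,4], [1,2,5], [1,3,5], [2,3,4], [3,4,5]

so the chain groups are C_0 ≅ Z^5, C_1 ≅ Z^10, C_2 ≅ Z^5.

The boundary map ∂_1: C_1 → C_0 is given by ∂[p,q] = [q] − [p].
This gives a 5×10 integer matrix of rank 4; reducing to Smith normal form yields diagonal entries (1,1,1,1).

Boundary ∂_2: C_2 → C_1 acts by ∂[p,q,r] = [q,r] − [p,r] + [p,q]. For instance
  ∂[3,4,5] = [4,5] − [3,5] + [3,4],
  ∂[2,3,4] = [3,4] − [2,4] + [2,3].
The 10×5 boundary matrix has rank 5 and Smith normal form diag(1,1,1,1,1).

Computing H_k = (kernel of ∂_k) / (image of ∂_{k+1}):

  H_0: rank C_0 − rank ∂_1 = 5 − 4 = 1, and the invariant factors of ∂_1 are all 1, so H_0 = Z.
  H_1: rank ker ∂_1 − rank ∂_2 = (10 − 4) − 5 = 1, and the invariant factors of ∂_2 are all 1, so H_1 = Z.
  H_2: rank ker ∂_2 − rank ∂_3 = (5 − 5) − 0 = 0, and there is no ∂_3, so H_2 = 0.

As a check, the Euler characteristic is 5 − 10 + 5 = 0, which agrees with 1 − 1 + 0 = 0.

Hence the Betti numbers are b_0 = 1, b_1 = 1, b_2 = 0.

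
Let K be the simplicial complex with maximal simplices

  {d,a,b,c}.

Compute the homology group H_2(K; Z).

Order the vertices as a < b < c < d. Listing each simplex with vertices in this order, K has dimension 3 with simplices:

  0-simplices (4): a, b, c, d
  1-simplices (6): ab, ac, ad, bc, bd, cd
  2-simplices (4): abc, abd, acd, bcd
  3-simplices (1): abcd

Hence C_0 ≅ Z^4, C_1 ≅ Z^6, C_2 ≅ Z^4, C_3 ≅ Z^1.

Boundary ∂_1: C_1 → C_0 maps an edge to its endpoints' difference, ∂[p,q] = q − p.
The 4×6 boundary matrix has rank 3 and Smith normal form diag(1,1,1).

The boundary map ∂_2: C_2 → C_1 sends each 2-simplex [p,q,r] to [q,r] − [p,r] + [p,q]. For instance
  ∂bcd = cd − bd + bc,
  ∂abd = bd − ad + ab.
As a 6×4 matrix over Z this has rank 3, with invariant factors (1,1,1).

∂_3: C_3 → C_2 sends each 3-simplex σ to the alternating sum Σ_i (−1)^i (σ with its i-th vertex removed). For instance
  ∂abcd = bcd − acd + abd − abc.
The 4×1 boundary matrix has rank 1 and Smith normal form diag(1).

Now H_k = ker ∂_k / im ∂_{k+1}, so:

  H_2: rank ker ∂_2 − rank ∂_3 = (4 − 3) − 1 = 0, and the invariant factors of ∂_3 are all 1, so H_2 = 0.

H_2 ≅ 0.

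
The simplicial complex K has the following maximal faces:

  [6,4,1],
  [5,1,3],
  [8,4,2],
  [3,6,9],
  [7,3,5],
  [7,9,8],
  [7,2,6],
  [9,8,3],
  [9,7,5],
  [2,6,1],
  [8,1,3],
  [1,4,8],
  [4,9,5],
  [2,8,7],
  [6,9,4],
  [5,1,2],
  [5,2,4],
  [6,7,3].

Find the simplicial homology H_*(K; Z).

We work with the vertex ordering 1 < 2 < 3 < 4 < 5 < 6 < 7 < 8 < 9. The simplices of K, each written with vertices in increasing order, are:

  0-simplices (9): [1], [2], [3], [4], [5], [6], [7], [8], [9]
  1-simplices (27): (27 of them)
  2-simplices (18): [1,2,5], [1,2,6], [1,3,5], [1,3,8], [1,4,6], [1,4,8], [2,4,5], [2,4,8], [2,6,7], [2,7,8], [3,5,7], [3,6,7], [3,6,9], [3,8,9], [4,5,9], [4,6,9], [5,7,9], [7,8,9]

giving chain groups C_0 ≅ Z^9, C_1 ≅ Z^27, C_2 ≅ Z^18.

Boundary ∂_1: C_1 → C_0 maps an edge to its endpoints' difference, ∂[p,q] = q − p. For instance
  ∂[2,7] = [7] − [2].
The resulting 9×27 matrix has rank 8, and its Smith normal form has invariant factors (1,1,1,1,1,1,1,1).

∂_2: C_2 → C_1 acts by ∂[p,q,r] = [q,r] − [p,r] + [p,q]. For instance
  ∂[2,7,8] = [7,8] − [2,8] + [2,7],
  ∂[1,4,8] = [4,8] − [1,8] + [1,4].
The resulting 27×18 matrix has rank 18, and its Smith normal form has invariant factors (1,1,1,1,1,1,1,1,1,1,1,1,1,1,1,1,1,2).

Now H_k = ker ∂_k / im ∂_{k+1}, so:

  H_0: rank C_0 − rank ∂_1 = 9 − 8 = 1, and the invariant factors of ∂_1 are all 1, so H_0 = Z.
  H_1: rank ker ∂_1 − rank ∂_2 = (27 − 8) − 18 = 1, and ∂_2 has invariant factor 2 > 1, so H_1 = Z ⊕ Z/2Z.
  H_2: rank ker ∂_2 − rank ∂_3 = (18 − 18) − 0 = 0, and there is no ∂_3, so H_2 = 0.

As a check, the Euler characteristic is 9 − 27 + 18 = 0, which agrees with 1 − 1 + 0 = 0.
(K is a triangulation of the Klein bottle.)

H_0 ≅ Z,  H_1 ≅ Z ⊕ Z/2Z,  H_2 = 0.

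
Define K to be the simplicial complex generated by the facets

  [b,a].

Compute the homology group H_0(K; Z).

H_0 ≅ Z.

Fix the vertex order a < b and write every simplex with vertices in increasing order. Then dim K = 1 and the simplices of K are:

  0-simplices (2): a, b
  1-simplices (1): ab

Hence C_0 ≅ Z^2, C_1 ≅ Z^1.

Boundary ∂_1: C_1 → C_0 sends each edge [p,q] (with p < q) to q − p. For instance
  ∂ab = b − a.
The resulting 2×1 matrix has rank 1, and its Smith normal form has invariant factors (1).

Computing H_k = (kernel of ∂_k) / (image of ∂_{k+1}):

  H_0: rank C_0 − rank ∂_1 = 2 − 1 = 1, and the invariant factors of ∂_1 are all 1, so H_0 = Z.

(K is a triangulation of the 1-simplex.)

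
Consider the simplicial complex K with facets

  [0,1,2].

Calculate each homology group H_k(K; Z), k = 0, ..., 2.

H_0 = Z,  H_1 = 0,  H_2 = 0.

Fix the vertex order 0 < 1 < 2 and write every simplex with vertices in increasing order. Then dim K = 2 and the simplices of K are:

  0-simplices (3): [0], [1], [2]
  1-simplices (3): [0,1], [0,2], [1,2]
  2-simplices (1): [0,1,2]

giving chain groups C_0 ≅ Z^3, C_1 ≅ Z^3, C_2 ≅ Z^1.

Boundary ∂_1: C_1 → C_0 sends each edge [p,q] (with p < q) to q − p. For instance
  ∂[0,2] = [2] − [0].
This gives a 3×3 integer matrix of rank 2; reducing to Smith normal form yields diagonal entries (1,1).

∂_2: C_2 → C_1 maps a triangle to the signed sum of its edges. For instance
  ∂[0,1,2] = [1,2] − [0,2] + [0,1].
The 3×1 boundary matrix has rank 1 and Smith normal form diag(1).

From H_k ≅ ker(∂_k) / im(∂_{k+1}) we obtain:

  H_0: rank C_0 − rank ∂_1 = 3 − 2 = 1, and the invariant factors of ∂_1 are all 1, so H_0 ≅ Z.
  H_1: rank ker ∂_1 − rank ∂_2 = (3 − 2) − 1 = 0, and the invariant factors of ∂_2 are all 1, so H_1 ≅ 0.
  H_2: rank ker ∂_2 − rank ∂_3 = (1 − 1) − 0 = 0, and there is no ∂_3, so H_2 ≅ 0.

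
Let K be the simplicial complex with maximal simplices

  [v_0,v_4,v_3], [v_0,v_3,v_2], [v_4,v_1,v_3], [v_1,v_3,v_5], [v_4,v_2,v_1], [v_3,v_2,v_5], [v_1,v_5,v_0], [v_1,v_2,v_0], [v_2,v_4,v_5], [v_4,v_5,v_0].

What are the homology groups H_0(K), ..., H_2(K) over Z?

K has 6 vertices, 15 edges, 10 triangles.
rank ∂_0 = 0, rank ∂_1 = 5 ⇒ b_0 = 6 − 0 − 5 = 1; all invariant factors of ∂_1 are 1 so no torsion. So H_0 = Z.
rank ∂_1 = 5, rank ∂_2 = 10 ⇒ b_1 = 15 − 5 − 10 = 0; ∂_2 has invariant factor(s) [2] giving torsion. So H_1 = Z/2Z.
rank ∂_2 = 10, rank ∂_3 = 0 ⇒ b_2 = 10 − 10 − 0 = 0. So H_2 = 0.

H_0 ≅ Z,  H_1 ≅ Z/2Z,  H_2 = 0.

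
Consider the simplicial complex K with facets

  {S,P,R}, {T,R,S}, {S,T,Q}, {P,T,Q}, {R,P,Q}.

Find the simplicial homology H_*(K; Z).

H_0 = Z,  H_1 = Z,  H_2 = 0.

Take the total order P < Q < R < S < T on the vertex set. Then K (dimension 2) consists of the simplices:

  0-simplices (5): P, Q, R, S, T
  1-simplices (10): PQ, PR, PS, PT, QR, QS, QT, RS, RT, ST
  2-simplices (5): PQR, PQT, PRS, QST, RST

so the chain groups are C_0 ≅ Z^5, C_1 ≅ Z^10, C_2 ≅ Z^5.

The boundary map ∂_1: C_1 → C_0 is given by ∂[p,q] = [q] − [p].
The resulting 5×10 matrix has rank 4, and its Smith normal form has invariant factors (1,1,1,1).

The boundary map ∂_2: C_2 → C_1 sends each 2-simplex [p,q,r] to [q,r] − [p,r] + [p,q]. For instance
  ∂QST = ST − QT + QS,
  ∂PQT = QT − PT + PQ.
As a 10×5 matrix over Z this has rank 5, with invariant factors (1,1,1,1,1).

Reading off H_k = ker ∂_k / im ∂_{k+1}:

  H_0: rank C_0 − rank ∂_1 = 5 − 4 = 1, and the invariant factors of ∂_1 are all 1, so H_0 ≅ Z.
  H_1: rank ker ∂_1 − rank ∂_2 = (10 − 4) − 5 = 1, and the invariant factors of ∂_2 are all 1, so H_1 ≅ Z.
  H_2: rank ker ∂_2 − rank ∂_3 = (5 − 5) − 0 = 0, and there is no ∂_3, so H_2 ≅ 0.

As a check, the Euler characteristic is 5 − 10 + 5 = 0, which agrees with 1 − 1 + 0 = 0.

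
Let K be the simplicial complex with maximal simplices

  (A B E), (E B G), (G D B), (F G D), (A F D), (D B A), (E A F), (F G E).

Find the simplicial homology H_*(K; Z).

Fix the vertex order A < B < D < E < F < G and write every simplex with vertices in increasing order. Then dim K = 2 and the simplices of K are:

  0-simplices (6): A, B, D, E, F, G
  1-simplices (12): AB, AD, AE, AF, BD, BE, BG, DF, DG, EF, EG, FG
  2-simplices (8): ABD, ABE, ADF, AEF, BDG, BEG, DFG, EFG

Hence C_0 ≅ Z^6, C_1 ≅ Z^12, C_2 ≅ Z^8.

Boundary ∂_1: C_1 → C_0 maps an edge to its endpoints' difference, ∂[p,q] = q − p.
As a 6×12 matrix over Z this has rank 5, with invariant factors (1,1,1,1,1).

The boundary map ∂_2: C_2 → C_1 maps a triangle to the signed sum of its edges. For instance
  ∂ABD = BD − AD + AB,
  ∂EFG = FG − EG + EF.
The 12×8 boundary matrix has rank 7 and Smith normal form diag(1,1,1,1,1,1,1).

Reading off H_k = ker ∂_k / im ∂_{k+1}:

  H_0: rank C_0 − rank ∂_1 = 6 − 5 = 1, and the invariant factors of ∂_1 are all 1, so H_0 ≅ Z.
  H_1: rank ker ∂_1 − rank ∂_2 = (12 − 5) − 7 = 0, and the invariant factors of ∂_2 are all 1, so H_1 ≅ 0.
  H_2: rank ker ∂_2 − rank ∂_3 = (8 − 7) − 0 = 1, and there is no ∂_3, so H_2 ≅ Z.

As a check, the Euler characteristic is 6 − 12 + 8 = 2, which agrees with 1 − 0 + 1 = 2.

H_0 ≅ Z,  H_1 = 0,  H_2 ≅ Z.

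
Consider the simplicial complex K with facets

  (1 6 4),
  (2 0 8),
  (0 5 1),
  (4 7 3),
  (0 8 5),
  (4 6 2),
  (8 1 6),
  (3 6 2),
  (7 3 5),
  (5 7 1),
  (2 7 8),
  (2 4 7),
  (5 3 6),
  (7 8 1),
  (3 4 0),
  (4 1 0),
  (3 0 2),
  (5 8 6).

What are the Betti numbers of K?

b_0 = 1, b_1 = 1, b_2 = 0.

Take the total order 0 < 1 < 2 < 3 < 4 < 5 < 6 < 7 < 8 on the vertex set. Then K (dimension 2) consists of the simplices:

  0-simplices (9): [0], [1], [2], [3], [4], [5], [6], [7], [8]
  1-simplices (27): (27 of them)
  2-simplices (18): [0,1,4], [0,1,5], [0,2,3], [0,2,8], [0,3,4], [0,5,8], [1,4,6], [1,5,7], [1,6,8], [1,7,8], [2,3,6], [2,4,6], [2,4,7], [2,7,8], [3,4,7], [3,5,6], [3,5,7], [5,6,8]

Hence C_0 ≅ Z^9, C_1 ≅ Z^27, C_2 ≅ Z^18.

The boundary map ∂_1: C_1 → C_0 sends each edge [p,q] (with p < q) to q − p.
As a 9×27 matrix over Z this has rank 8, with invariant factors (1,1,1,1,1,1,1,1).

Boundary ∂_2: C_2 → C_1 sends each 2-simplex [p,q,r] to [q,r] − [p,r] + [p,q]. For instance
  ∂[0,3,4] = [3,4] − [0,4] + [0,3],
  ∂[0,1,5] = [1,5] − [0,5] + [0,1].
The resulting 27×18 matrix has rank 18, and its Smith normal form has invariant factors (1,1,1,1,1,1,1,1,1,1,1,1,1,1,1,1,1,2).

Computing H_k = (kernel of ∂_k) / (image of ∂_{k+1}):

  H_0: rank C_0 − rank ∂_1 = 9 − 8 = 1, and the invariant factors of ∂_1 are all 1, so H_0 = Z.
  H_1: rank ker ∂_1 − rank ∂_2 = (27 − 8) − 18 = 1, and ∂_2 has invariant factor 2 > 1, so H_1 = Z ⊕ Z/2.
  H_2: rank ker ∂_2 − rank ∂_3 = (18 − 18) − 0 = 0, and there is no ∂_3, so H_2 = 0.

As a check, the Euler characteristic is 9 − 27 + 18 = 0, which agrees with 1 − 1 + 0 = 0.

Hence the Betti numbers are b_0 = 1, b_1 = 1, b_2 = 0.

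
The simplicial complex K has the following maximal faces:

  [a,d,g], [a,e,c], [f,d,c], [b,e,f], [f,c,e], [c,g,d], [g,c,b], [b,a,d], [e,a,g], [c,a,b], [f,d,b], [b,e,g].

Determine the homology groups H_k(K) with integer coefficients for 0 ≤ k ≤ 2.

H_0 ≅ Z,  H_1 ≅ Z/2Z,  H_2 = 0.

Take the total order a < b < c < d < e < f < g on the vertex set. Then K (dimension 2) consists of the simplices:

  0-simplices (7): a, b, c, d, e, f, g
  1-simplices (18): ab, ac, ad, ae, ag, bc, bd, be, bf, bg, cd, ce, cf, cg, df, dg, ef, eg
  2-simplices (12): abc, abd, ace, adg, aeg, bcg, bdf, bef, beg, cdf, cdg, cef

so the chain groups are C_0 ≅ Z^7, C_1 ≅ Z^18, C_2 ≅ Z^12.

∂_1: C_1 → C_0 is given by ∂[p,q] = [q] − [p]. For instance
  ∂dg = g − d.
As a 7×18 matrix over Z this has rank 6, with invariant factors (1,1,1,1,1,1).

Boundary ∂_2: C_2 → C_1 acts by ∂[p,q,r] = [q,r] − [p,r] + [p,q]. For instance
  ∂bcg = cg − bg + bc,
  ∂bef = ef − bf + be.
The resulting 18×12 matrix has rank 12, and its Smith normal form has invariant factors (1,1,1,1,1,1,1,1,1,1,1,2).

Computing H_k = (kernel of ∂_k) / (image of ∂_{k+1}):

  H_0: rank C_0 − rank ∂_1 = 7 − 6 = 1, and the invariant factors of ∂_1 are all 1, so H_0 ≅ Z.
  H_1: rank ker ∂_1 − rank ∂_2 = (18 − 6) − 12 = 0, and ∂_2 has invariant factor 2 > 1, so H_1 ≅ Z/2Z.
  H_2: rank ker ∂_2 − rank ∂_3 = (12 − 12) − 0 = 0, and there is no ∂_3, so H_2 ≅ 0.

As a check, the Euler characteristic is 7 − 18 + 12 = 1, which agrees with 1 − 0 + 0 = 1.
(K is a triangulation of the real projective plane RP^2.)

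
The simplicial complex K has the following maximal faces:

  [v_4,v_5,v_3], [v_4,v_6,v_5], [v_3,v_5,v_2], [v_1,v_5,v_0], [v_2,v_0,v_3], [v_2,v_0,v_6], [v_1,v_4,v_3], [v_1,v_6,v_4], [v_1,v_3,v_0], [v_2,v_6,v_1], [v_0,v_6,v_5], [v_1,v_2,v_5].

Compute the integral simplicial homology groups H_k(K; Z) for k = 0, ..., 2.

H_0 ≅ Z,  H_1 ≅ Z/2,  H_2 = 0.

Fix the vertex order v_0 < v_1 < v_2 < v_3 < v_4 < v_5 < v_6 and write every simplex with vertices in increasing order. Then dim K = 2 and the simplices of K are:

  0-simplices (7): [v_0], [v_1], [v_2], [v_3], [v_4], [v_5], [v_6]
  1-simplices (18): (18 of them)
  2-simplices (12): (12 of them)

Hence C_0 ≅ Z^7, C_1 ≅ Z^18, C_2 ≅ Z^12.

Boundary ∂_1: C_1 → C_0 sends each edge [p,q] (with p < q) to q − p.
This gives a 7×18 integer matrix of rank 6; reducing to Smith normal form yields diagonal entries (1,1,1,1,1,1).

∂_2: C_2 → C_1 sends each 2-simplex [p,q,r] to [q,r] − [p,r] + [p,q]. For instance
  ∂[v_0,v_1,v_5] = [v_1,v_5] − [v_0,v_5] + [v_0,v_1],
  ∂[v_0,v_5,v_6] = [v_5,v_6] − [v_0,v_6] + [v_0,v_5].
This gives a 18×12 integer matrix of rank 12; reducing to Smith normal form yields diagonal entries (1,1,1,1,1,1,1,1,1,1,1,2).

Now H_k = ker ∂_k / im ∂_{k+1}, so:

  H_0: rank C_0 − rank ∂_1 = 7 − 6 = 1, and the invariant factors of ∂_1 are all 1, so H_0 ≅ Z.
  H_1: rank ker ∂_1 − rank ∂_2 = (18 − 6) − 12 = 0, and ∂_2 has invariant factor 2 > 1, so H_1 ≅ Z/2.
  H_2: rank ker ∂_2 − rank ∂_3 = (12 − 12) − 0 = 0, and there is no ∂_3, so H_2 ≅ 0.

As a check, the Euler characteristic is 7 − 18 + 12 = 1, which agrees with 1 − 0 + 0 = 1.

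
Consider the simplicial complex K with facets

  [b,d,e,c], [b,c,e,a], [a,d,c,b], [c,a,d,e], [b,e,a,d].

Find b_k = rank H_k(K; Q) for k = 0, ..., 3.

K has 5 vertices, 10 edges, 10 triangles, 5 3-simplices.
rank ∂_0 = 0, rank ∂_1 = 4 ⇒ b_0 = 5 − 0 − 4 = 1; all invariant factors of ∂_1 are 1 so no torsion. So H_0 = Z.
rank ∂_1 = 4, rank ∂_2 = 6 ⇒ b_1 = 10 − 4 − 6 = 0; all invariant factors of ∂_2 are 1 so no torsion. So H_1 = 0.
rank ∂_2 = 6, rank ∂_3 = 4 ⇒ b_2 = 10 − 6 − 4 = 0; all invariant factors of ∂_3 are 1 so no torsion. So H_2 = 0.
rank ∂_3 = 4, rank ∂_4 = 0 ⇒ b_3 = 5 − 4 − 0 = 1. So H_3 = Z.

b_0 = 1, b_1 = 0, b_2 = 0, b_3 = 1.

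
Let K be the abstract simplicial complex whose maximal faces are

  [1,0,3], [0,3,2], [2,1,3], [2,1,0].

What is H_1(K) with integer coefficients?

H_1 = 0.

Order the vertices as 0 < 1 < 2 < 3. Listing each simplex with vertices in this order, K has dimension 2 with simplices:

  0-simplices (4): [0], [1], [2], [3]
  1-simplices (6): [0,1], [0,2], [0,3], [1,2], [1,3], [2,3]
  2-simplices (4): [0,1,2], [0,1,3], [0,2,3], [1,2,3]

so the chain groups are C_0 ≅ Z^4, C_1 ≅ Z^6, C_2 ≅ Z^4.

The boundary map ∂_1: C_1 → C_0 is given by ∂[p,q] = [q] − [p]. For instance
  ∂[1,3] = [3] − [1].
The 4×6 boundary matrix has rank 3 and Smith normal form diag(1,1,1).

The boundary map ∂_2: C_2 → C_1 sends each 2-simplex [p,q,r] to [q,r] − [p,r] + [p,q]. For instance
  ∂[0,2,3] = [2,3] − [0,3] + [0,2],
  ∂[0,1,3] = [1,3] − [0,3] + [0,1].
This gives a 6×4 integer matrix of rank 3; reducing to Smith normal form yields diagonal entries (1,1,1).

Now H_k = ker ∂_k / im ∂_{k+1}, so:

  H_1: rank ker ∂_1 − rank ∂_2 = (6 − 3) − 3 = 0, and the invariant factors of ∂_2 are all 1, so H_1 = 0.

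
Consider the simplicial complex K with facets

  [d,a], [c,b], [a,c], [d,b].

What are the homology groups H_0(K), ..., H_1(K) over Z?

H_0 = Z,  H_1 = Z.

Take the total order a < b < c < d on the vertex set. Then K (dimension 1) consists of the simplices:

  0-simplices (4): a, b, c, d
  1-simplices (4): ac, ad, bc, bd

giving chain groups C_0 ≅ Z^4, C_1 ≅ Z^4.

The boundary map ∂_1: C_1 → C_0 maps an edge to its endpoints' difference, ∂[p,q] = q − p.
The 4×4 boundary matrix has rank 3 and Smith normal form diag(1,1,1).

From H_k ≅ ker(∂_k) / im(∂_{k+1}) we obtain:

  H_0: rank C_0 − rank ∂_1 = 4 − 3 = 1, and the invariant factors of ∂_1 are all 1, so H_0 ≅ Z.
  H_1: rank ker ∂_1 − rank ∂_2 = (4 − 3) − 0 = 1, and there is no ∂_2, so H_1 ≅ Z.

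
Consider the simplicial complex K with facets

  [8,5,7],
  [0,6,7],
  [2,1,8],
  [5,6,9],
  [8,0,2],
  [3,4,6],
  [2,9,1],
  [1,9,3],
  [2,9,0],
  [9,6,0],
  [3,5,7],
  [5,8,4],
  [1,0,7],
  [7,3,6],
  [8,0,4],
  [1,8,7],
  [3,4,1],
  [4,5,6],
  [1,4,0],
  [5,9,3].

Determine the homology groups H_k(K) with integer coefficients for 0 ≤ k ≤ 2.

Fix the vertex order 0 < 1 < 2 < 3 < 4 < 5 < 6 < 7 < 8 < 9 and write every simplex with vertices in increasing order. Then dim K = 2 and the simplices of K are:

  0-simplices (10): [0], [1], [2], [3], [4], [5], [6], [7], [8], [9]
  1-simplices (30): (30 of them)
  2-simplices (20): (20 of them)

so the chain groups are C_0 ≅ Z^10, C_1 ≅ Z^30, C_2 ≅ Z^20.

The boundary map ∂_1: C_1 → C_0 maps an edge to its endpoints' difference, ∂[p,q] = q − p.
As a 10×30 matrix over Z this has rank 9, with invariant factors (1,1,1,1,1,1,1,1,1).

The boundary map ∂_2: C_2 → C_1 sends each 2-simplex [p,q,r] to [q,r] − [p,r] + [p,q]. For instance
  ∂[1,2,9] = [2,9] − [1,9] + [1,2],
  ∂[4,5,6] = [5,6] − [4,6] + [4,5].
The 30×20 boundary matrix has rank 20 and Smith normal form diag(1,1,1,1,1,1,1,1,1,1,1,1,1,1,1,1,1,1,1,2).

From H_k ≅ ker(∂_k) / im(∂_{k+1}) we obtain:

  H_0: rank C_0 − rank ∂_1 = 10 − 9 = 1, and the invariant factors of ∂_1 are all 1, so H_0 = Z.
  H_1: rank ker ∂_1 − rank ∂_2 = (30 − 9) − 20 = 1, and ∂_2 has invariant factor 2 > 1, so H_1 = Z × Z/2.
  H_2: rank ker ∂_2 − rank ∂_3 = (20 − 20) − 0 = 0, and there is no ∂_3, so H_2 = 0.

H_0 = Z,  H_1 = Z × Z/2,  H_2 = 0.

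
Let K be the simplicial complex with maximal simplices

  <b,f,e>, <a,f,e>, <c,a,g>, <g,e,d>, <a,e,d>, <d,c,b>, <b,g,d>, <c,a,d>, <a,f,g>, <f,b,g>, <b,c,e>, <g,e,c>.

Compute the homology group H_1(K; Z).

H_1 = Z/2.

We work with the vertex ordering a < b < c < d < e < f < g. The simplices of K, each written with vertices in increasing order, are:

  0-simplices (7): a, b, c, d, e, f, g
  1-simplices (18): ac, ad, ae, af, ag, bc, bd, be, bf, bg, cd, ce, cg, de, dg, ef, eg, fg
  2-simplices (12): acd, acg, ade, aef, afg, bcd, bce, bdg, bef, bfg, ceg, deg

so the chain groups are C_0 ≅ Z^7, C_1 ≅ Z^18, C_2 ≅ Z^12.

∂_1: C_1 → C_0 sends each edge [p,q] (with p < q) to q − p. For instance
  ∂ac = c − a.
The 7×18 boundary matrix has rank 6 and Smith normal form diag(1,1,1,1,1,1).

Boundary ∂_2: C_2 → C_1 maps a triangle to the signed sum of its edges. For instance
  ∂acg = cg − ag + ac,
  ∂bfg = fg − bg + bf.
The 18×12 boundary matrix has rank 12 and Smith normal form diag(1,1,1,1,1,1,1,1,1,1,1,2).

Computing H_k = (kernel of ∂_k) / (image of ∂_{k+1}):

  H_1: rank ker ∂_1 − rank ∂_2 = (18 − 6) − 12 = 0, and ∂_2 has invariant factor 2 > 1, so H_1 ≅ Z/2.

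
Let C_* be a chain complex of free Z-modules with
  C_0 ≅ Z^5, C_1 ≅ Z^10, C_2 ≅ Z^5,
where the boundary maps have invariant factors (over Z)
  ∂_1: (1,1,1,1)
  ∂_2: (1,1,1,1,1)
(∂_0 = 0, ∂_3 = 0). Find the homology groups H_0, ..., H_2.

H_0 ≅ Z,  H_1 ≅ Z,  H_2 = 0.

H_0: b_0 = 5 − 0 − 4 = 1; torsion from ∂_1 factors > 1: none. So H_0 ≅ Z.
H_1: b_1 = 10 − 4 − 5 = 1; torsion from ∂_2 factors > 1: none. So H_1 ≅ Z.
H_2: b_2 = 5 − 5 − 0 = 0; torsion from ∂_3 factors > 1: none. So H_2 ≅ 0.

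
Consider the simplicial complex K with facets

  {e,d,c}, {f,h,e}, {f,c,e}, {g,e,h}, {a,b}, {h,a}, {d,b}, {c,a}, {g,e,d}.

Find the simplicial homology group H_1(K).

H_1 ≅ Z^2.

Take the total order a < b < c < d < e < f < g < h on the vertex set. Then K (dimension 2) consists of the simplices:

  0-simplices (8): a, b, c, d, e, f, g, h
  1-simplices (14): ab, ac, ah, bd, cd, ce, cf, de, dg, ef, eg, eh, fh, gh
  2-simplices (5): cde, cef, deg, efh, egh

so the chain groups are C_0 ≅ Z^8, C_1 ≅ Z^14, C_2 ≅ Z^5.

Boundary ∂_1: C_1 → C_0 is given by ∂[p,q] = [q] − [p]. For instance
  ∂ah = h − a.
The resulting 8×14 matrix has rank 7, and its Smith normal form has invariant factors (1,1,1,1,1,1,1).

Boundary ∂_2: C_2 → C_1 acts by ∂[p,q,r] = [q,r] − [p,r] + [p,q]. For instance
  ∂efh = fh − eh + ef,
  ∂cef = ef − cf + ce.
The resulting 14×5 matrix has rank 5, and its Smith normal form has invariant factors (1,1,1,1,1).

Now H_k = ker ∂_k / im ∂_{k+1}, so:

  H_1: rank ker ∂_1 − rank ∂_2 = (14 − 7) − 5 = 2, and the invariant factors of ∂_2 are all 1, so H_1 ≅ Z^2.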